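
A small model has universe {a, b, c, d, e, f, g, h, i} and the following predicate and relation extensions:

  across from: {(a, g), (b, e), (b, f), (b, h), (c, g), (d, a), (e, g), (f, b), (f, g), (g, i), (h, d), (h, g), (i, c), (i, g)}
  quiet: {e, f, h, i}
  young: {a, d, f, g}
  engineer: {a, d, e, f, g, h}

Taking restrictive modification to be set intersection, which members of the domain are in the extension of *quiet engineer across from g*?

{e, f, h}

⟦across from g⟧ = {x : ⟨x, g⟩ ∈ ⟦across from⟧} = {a, c, e, f, h, i}
⟦engineer⟧ = {a, d, e, f, g, h}
… ∩ ⟦across from g⟧ = {a, d, e, f, g, h} ∩ {a, c, e, f, h, i} = {a, e, f, h}
… ∩ ⟦quiet⟧ = {a, e, f, h} ∩ {e, f, h, i} = {e, f, h}
So ⟦quiet engineer across from g⟧ = {e, f, h}.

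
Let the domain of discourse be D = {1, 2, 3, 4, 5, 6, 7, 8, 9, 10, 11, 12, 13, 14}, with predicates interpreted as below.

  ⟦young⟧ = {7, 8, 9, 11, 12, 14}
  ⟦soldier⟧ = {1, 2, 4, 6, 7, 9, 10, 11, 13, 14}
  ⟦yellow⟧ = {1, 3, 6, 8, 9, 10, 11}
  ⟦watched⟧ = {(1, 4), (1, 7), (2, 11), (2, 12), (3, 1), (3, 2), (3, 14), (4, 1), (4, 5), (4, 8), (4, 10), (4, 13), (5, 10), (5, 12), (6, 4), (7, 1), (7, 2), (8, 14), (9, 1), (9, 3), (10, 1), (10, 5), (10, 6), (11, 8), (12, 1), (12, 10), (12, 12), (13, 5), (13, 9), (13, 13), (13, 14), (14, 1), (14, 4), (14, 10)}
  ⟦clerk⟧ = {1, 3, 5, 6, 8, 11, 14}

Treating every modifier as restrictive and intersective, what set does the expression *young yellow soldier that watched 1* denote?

⟦that watched 1⟧ = {x : ⟨x, 1⟩ ∈ ⟦watched⟧} = {3, 4, 7, 9, 10, 12, 14}
⟦soldier⟧ = {1, 2, 4, 6, 7, 9, 10, 11, 13, 14}
… ∩ ⟦that watched 1⟧ = {1, 2, 4, 6, 7, 9, 10, 11, 13, 14} ∩ {3, 4, 7, 9, 10, 12, 14} = {4, 7, 9, 10, 14}
… ∩ ⟦young⟧ = {4, 7, 9, 10, 14} ∩ {7, 8, 9, 11, 12, 14} = {7, 9, 14}
… ∩ ⟦yellow⟧ = {7, 9, 14} ∩ {1, 3, 6, 8, 9, 10, 11} = {9}
So ⟦young yellow soldier that watched 1⟧ = {9}.

{9}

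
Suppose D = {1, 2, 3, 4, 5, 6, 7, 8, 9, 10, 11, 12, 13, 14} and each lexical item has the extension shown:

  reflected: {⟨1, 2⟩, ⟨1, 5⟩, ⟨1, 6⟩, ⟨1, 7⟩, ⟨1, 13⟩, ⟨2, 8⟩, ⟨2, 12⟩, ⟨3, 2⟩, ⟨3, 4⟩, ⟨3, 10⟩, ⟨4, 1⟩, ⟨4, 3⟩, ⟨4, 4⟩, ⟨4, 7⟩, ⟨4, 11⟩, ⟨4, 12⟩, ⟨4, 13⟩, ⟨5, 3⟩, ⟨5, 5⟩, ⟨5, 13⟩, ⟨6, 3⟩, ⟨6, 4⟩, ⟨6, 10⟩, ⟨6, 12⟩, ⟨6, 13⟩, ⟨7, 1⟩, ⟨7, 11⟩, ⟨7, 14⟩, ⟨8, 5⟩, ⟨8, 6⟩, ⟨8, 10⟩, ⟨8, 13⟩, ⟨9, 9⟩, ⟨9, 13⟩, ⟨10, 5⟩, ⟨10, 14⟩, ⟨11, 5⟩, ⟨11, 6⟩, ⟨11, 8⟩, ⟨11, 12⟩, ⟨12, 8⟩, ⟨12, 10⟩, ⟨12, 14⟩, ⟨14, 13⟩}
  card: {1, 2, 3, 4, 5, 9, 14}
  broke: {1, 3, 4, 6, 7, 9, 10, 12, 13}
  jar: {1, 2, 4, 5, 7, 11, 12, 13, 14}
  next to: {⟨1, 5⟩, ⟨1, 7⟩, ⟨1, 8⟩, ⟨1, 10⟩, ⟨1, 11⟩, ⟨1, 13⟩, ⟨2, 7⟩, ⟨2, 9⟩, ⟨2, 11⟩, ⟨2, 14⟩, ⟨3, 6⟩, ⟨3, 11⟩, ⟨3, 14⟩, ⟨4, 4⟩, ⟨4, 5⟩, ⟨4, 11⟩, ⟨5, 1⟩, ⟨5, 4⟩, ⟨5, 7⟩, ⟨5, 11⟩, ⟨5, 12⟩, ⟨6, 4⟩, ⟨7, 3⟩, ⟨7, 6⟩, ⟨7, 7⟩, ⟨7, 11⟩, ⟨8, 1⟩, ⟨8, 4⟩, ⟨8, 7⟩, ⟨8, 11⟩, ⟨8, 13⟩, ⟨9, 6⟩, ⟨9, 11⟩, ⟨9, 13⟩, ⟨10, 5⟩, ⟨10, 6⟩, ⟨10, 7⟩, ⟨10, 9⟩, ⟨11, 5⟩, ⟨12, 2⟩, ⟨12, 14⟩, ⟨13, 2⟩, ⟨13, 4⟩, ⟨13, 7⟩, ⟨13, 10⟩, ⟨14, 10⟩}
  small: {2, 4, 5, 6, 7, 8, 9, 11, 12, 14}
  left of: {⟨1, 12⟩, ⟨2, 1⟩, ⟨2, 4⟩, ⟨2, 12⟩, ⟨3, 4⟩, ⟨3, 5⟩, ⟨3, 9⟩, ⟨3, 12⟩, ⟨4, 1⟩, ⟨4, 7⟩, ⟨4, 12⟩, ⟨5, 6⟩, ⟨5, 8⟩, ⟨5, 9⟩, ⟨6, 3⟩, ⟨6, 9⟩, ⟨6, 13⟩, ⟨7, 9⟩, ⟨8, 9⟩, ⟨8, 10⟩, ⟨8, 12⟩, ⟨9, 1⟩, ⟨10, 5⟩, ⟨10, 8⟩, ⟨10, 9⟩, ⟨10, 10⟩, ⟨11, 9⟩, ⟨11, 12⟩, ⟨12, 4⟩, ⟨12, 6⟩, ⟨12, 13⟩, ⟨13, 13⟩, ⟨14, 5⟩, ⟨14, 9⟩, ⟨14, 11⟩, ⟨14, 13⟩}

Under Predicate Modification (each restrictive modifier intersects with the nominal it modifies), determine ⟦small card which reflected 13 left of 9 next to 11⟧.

{5}

⟦which reflected 13⟧ = {x : ⟨x, 13⟩ ∈ ⟦reflected⟧} = {1, 4, 5, 6, 8, 9, 14}
⟦left of 9⟧ = {x : ⟨x, 9⟩ ∈ ⟦left of⟧} = {3, 5, 6, 7, 8, 10, 11, 14}
⟦next to 11⟧ = {x : ⟨x, 11⟩ ∈ ⟦next to⟧} = {1, 2, 3, 4, 5, 7, 8, 9}
⟦card⟧ = {1, 2, 3, 4, 5, 9, 14}
… ∩ ⟦which reflected 13⟧ = {1, 2, 3, 4, 5, 9, 14} ∩ {1, 4, 5, 6, 8, 9, 14} = {1, 4, 5, 9, 14}
… ∩ ⟦left of 9⟧ = {1, 4, 5, 9, 14} ∩ {3, 5, 6, 7, 8, 10, 11, 14} = {5, 14}
… ∩ ⟦next to 11⟧ = {5, 14} ∩ {1, 2, 3, 4, 5, 7, 8, 9} = {5}
… ∩ ⟦small⟧ = {5} ∩ {2, 4, 5, 6, 7, 8, 9, 11, 12, 14} = {5}
So ⟦small card which reflected 13 left of 9 next to 11⟧ = {5}.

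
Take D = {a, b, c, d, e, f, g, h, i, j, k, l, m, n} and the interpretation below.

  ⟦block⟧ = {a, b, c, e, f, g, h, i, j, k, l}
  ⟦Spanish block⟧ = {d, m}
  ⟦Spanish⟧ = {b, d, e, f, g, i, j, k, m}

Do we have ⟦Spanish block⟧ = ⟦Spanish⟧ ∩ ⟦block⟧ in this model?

no

⟦Spanish⟧ ∩ ⟦block⟧ = {b, d, e, f, g, i, j, k, m} ∩ {a, b, c, e, f, g, h, i, j, k, l} = {b, e, f, g, i, j, k}
Observed ⟦Spanish block⟧ = {d, m}.
These differ, so the modifier is not intersective in this model.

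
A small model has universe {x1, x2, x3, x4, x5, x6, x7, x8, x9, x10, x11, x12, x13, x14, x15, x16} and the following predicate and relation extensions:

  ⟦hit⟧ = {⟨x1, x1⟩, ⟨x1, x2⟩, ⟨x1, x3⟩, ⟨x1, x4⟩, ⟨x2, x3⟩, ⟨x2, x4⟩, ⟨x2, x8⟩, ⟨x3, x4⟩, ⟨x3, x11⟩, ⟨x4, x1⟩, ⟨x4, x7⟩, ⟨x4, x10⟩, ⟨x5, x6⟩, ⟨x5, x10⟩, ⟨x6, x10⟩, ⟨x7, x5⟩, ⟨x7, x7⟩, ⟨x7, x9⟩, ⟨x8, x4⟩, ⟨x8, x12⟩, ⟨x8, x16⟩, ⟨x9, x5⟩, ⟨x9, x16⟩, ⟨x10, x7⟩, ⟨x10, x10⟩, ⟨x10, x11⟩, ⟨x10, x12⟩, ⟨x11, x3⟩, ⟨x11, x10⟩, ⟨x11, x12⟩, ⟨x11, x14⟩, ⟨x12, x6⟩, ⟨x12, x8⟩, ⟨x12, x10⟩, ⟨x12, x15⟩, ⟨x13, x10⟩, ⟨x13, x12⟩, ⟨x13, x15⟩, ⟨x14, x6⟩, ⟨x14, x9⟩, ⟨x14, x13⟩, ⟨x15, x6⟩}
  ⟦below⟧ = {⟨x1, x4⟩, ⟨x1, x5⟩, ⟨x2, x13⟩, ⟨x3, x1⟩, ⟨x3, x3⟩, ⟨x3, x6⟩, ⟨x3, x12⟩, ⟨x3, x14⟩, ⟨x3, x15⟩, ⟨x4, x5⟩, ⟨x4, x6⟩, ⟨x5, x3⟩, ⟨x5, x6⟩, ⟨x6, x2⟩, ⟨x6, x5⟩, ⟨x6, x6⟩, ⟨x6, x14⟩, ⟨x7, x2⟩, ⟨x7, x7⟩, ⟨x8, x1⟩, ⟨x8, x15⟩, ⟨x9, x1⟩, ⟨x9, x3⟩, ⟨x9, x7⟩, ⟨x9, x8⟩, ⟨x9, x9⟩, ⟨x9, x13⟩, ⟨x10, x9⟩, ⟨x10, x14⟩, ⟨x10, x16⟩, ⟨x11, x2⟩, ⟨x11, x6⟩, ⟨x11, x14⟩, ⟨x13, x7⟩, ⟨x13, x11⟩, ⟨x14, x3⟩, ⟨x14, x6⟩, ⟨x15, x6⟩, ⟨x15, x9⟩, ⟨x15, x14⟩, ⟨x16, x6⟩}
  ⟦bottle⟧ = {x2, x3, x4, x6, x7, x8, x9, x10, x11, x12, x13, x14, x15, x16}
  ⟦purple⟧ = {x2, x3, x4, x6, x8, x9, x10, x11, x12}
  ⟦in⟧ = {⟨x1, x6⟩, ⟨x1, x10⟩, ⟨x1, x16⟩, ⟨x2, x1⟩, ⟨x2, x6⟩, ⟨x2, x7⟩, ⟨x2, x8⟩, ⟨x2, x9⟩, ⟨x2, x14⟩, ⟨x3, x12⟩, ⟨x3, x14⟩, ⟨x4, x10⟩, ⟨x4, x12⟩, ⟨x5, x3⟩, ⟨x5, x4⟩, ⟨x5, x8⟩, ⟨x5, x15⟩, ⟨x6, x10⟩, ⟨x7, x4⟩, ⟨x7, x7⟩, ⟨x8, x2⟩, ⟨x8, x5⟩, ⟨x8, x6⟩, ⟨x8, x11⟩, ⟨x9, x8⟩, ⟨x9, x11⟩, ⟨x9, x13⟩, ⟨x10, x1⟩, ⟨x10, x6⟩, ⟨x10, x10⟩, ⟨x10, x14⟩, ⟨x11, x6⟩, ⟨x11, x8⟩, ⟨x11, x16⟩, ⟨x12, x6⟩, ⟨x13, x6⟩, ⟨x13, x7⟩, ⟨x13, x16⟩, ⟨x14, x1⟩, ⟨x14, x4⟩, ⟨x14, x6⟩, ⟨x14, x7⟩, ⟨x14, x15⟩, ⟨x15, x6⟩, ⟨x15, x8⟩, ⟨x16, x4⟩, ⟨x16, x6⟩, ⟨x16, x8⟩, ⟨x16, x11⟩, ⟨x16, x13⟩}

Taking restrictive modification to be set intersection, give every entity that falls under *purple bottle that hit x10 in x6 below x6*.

{x11}

⟦that hit x10⟧ = {x : ⟨x, x10⟩ ∈ ⟦hit⟧} = {x4, x5, x6, x10, x11, x12, x13}
⟦in x6⟧ = {x : ⟨x, x6⟩ ∈ ⟦in⟧} = {x1, x2, x8, x10, x11, x12, x13, x14, x15, x16}
⟦below x6⟧ = {x : ⟨x, x6⟩ ∈ ⟦below⟧} = {x3, x4, x5, x6, x11, x14, x15, x16}
⟦bottle⟧ = {x2, x3, x4, x6, x7, x8, x9, x10, x11, x12, x13, x14, x15, x16}
… ∩ ⟦that hit x10⟧ = {x2, x3, x4, x6, x7, x8, x9, x10, x11, x12, x13, x14, x15, x16} ∩ {x4, x5, x6, x10, x11, x12, x13} = {x4, x6, x10, x11, x12, x13}
… ∩ ⟦in x6⟧ = {x4, x6, x10, x11, x12, x13} ∩ {x1, x2, x8, x10, x11, x12, x13, x14, x15, x16} = {x10, x11, x12, x13}
… ∩ ⟦below x6⟧ = {x10, x11, x12, x13} ∩ {x3, x4, x5, x6, x11, x14, x15, x16} = {x11}
… ∩ ⟦purple⟧ = {x11} ∩ {x2, x3, x4, x6, x8, x9, x10, x11, x12} = {x11}
So ⟦purple bottle that hit x10 in x6 below x6⟧ = {x11}.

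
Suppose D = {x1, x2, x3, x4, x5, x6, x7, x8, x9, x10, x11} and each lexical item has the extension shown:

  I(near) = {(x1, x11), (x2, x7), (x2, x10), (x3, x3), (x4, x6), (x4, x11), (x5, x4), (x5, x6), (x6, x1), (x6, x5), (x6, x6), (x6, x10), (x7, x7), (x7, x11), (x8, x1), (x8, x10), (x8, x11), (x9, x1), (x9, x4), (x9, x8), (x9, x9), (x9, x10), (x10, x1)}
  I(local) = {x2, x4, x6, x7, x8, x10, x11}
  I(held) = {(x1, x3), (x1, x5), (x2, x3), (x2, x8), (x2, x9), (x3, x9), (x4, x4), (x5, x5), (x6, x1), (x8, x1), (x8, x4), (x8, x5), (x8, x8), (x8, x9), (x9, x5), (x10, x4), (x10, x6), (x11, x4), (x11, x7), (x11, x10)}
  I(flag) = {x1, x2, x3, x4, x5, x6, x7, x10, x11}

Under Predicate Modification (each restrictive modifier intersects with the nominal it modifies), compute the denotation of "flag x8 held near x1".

{}

⟦x8 held⟧ = {x : ⟨x8, x⟩ ∈ ⟦held⟧} = {x1, x4, x5, x8, x9}
⟦near x1⟧ = {x : ⟨x, x1⟩ ∈ ⟦near⟧} = {x6, x8, x9, x10}
⟦flag⟧ = {x1, x2, x3, x4, x5, x6, x7, x10, x11}
… ∩ ⟦x8 held⟧ = {x1, x2, x3, x4, x5, x6, x7, x10, x11} ∩ {x1, x4, x5, x8, x9} = {x1, x4, x5}
… ∩ ⟦near x1⟧ = {x1, x4, x5} ∩ {x6, x8, x9, x10} = ∅
So ⟦flag x8 held near x1⟧ = {}.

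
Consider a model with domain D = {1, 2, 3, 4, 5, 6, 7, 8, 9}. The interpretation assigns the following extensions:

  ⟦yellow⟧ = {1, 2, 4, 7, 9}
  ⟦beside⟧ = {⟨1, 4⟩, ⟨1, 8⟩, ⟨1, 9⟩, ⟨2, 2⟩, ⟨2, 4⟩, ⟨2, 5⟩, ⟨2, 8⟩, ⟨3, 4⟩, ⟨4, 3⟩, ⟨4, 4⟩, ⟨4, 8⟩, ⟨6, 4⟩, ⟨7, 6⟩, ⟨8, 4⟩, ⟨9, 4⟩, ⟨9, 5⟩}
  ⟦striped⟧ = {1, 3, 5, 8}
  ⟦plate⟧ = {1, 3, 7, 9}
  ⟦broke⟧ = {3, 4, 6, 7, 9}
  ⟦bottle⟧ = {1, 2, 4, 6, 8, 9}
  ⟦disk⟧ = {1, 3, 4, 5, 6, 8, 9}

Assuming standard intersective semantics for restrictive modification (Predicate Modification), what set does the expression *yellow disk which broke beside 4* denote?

{4, 9}

⟦which broke⟧ = ⟦broke⟧ = {3, 4, 6, 7, 9}
⟦beside 4⟧ = {x : ⟨x, 4⟩ ∈ ⟦beside⟧} = {1, 2, 3, 4, 6, 8, 9}
⟦disk⟧ = {1, 3, 4, 5, 6, 8, 9}
… ∩ ⟦which broke⟧ = {1, 3, 4, 5, 6, 8, 9} ∩ {3, 4, 6, 7, 9} = {3, 4, 6, 9}
… ∩ ⟦beside 4⟧ = {3, 4, 6, 9} ∩ {1, 2, 3, 4, 6, 8, 9} = {3, 4, 6, 9}
… ∩ ⟦yellow⟧ = {3, 4, 6, 9} ∩ {1, 2, 4, 7, 9} = {4, 9}
So ⟦yellow disk which broke beside 4⟧ = {4, 9}.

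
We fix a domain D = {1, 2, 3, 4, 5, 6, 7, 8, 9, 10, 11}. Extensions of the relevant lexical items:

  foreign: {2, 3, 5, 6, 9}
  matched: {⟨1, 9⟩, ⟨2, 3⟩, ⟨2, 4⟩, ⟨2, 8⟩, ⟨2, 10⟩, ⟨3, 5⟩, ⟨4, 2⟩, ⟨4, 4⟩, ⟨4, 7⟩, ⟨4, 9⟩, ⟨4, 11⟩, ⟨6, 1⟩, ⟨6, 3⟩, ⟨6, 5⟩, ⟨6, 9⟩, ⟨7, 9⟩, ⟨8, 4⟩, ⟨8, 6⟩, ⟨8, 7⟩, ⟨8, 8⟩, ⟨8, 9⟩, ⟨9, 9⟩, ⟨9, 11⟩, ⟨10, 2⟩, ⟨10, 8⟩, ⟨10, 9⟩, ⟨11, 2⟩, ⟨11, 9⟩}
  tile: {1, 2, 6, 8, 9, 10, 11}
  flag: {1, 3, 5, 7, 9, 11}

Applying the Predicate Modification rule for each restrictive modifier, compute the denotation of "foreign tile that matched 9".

⟦that matched 9⟧ = {x : ⟨x, 9⟩ ∈ ⟦matched⟧} = {1, 4, 6, 7, 8, 9, 10, 11}
⟦tile⟧ = {1, 2, 6, 8, 9, 10, 11}
… ∩ ⟦that matched 9⟧ = {1, 2, 6, 8, 9, 10, 11} ∩ {1, 4, 6, 7, 8, 9, 10, 11} = {1, 6, 8, 9, 10, 11}
… ∩ ⟦foreign⟧ = {1, 6, 8, 9, 10, 11} ∩ {2, 3, 5, 6, 9} = {6, 9}
So ⟦foreign tile that matched 9⟧ = {6, 9}.

{6, 9}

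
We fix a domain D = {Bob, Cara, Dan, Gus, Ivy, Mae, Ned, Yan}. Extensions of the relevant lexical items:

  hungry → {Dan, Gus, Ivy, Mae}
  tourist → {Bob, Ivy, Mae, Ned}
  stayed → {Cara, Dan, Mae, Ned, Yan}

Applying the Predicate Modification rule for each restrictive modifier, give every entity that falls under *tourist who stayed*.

⟦who stayed⟧ = ⟦stayed⟧ = {Cara, Dan, Mae, Ned, Yan}
⟦tourist⟧ = {Bob, Ivy, Mae, Ned}
… ∩ ⟦who stayed⟧ = {Bob, Ivy, Mae, Ned} ∩ {Cara, Dan, Mae, Ned, Yan} = {Mae, Ned}
So ⟦tourist who stayed⟧ = {Mae, Ned}.

{Mae, Ned}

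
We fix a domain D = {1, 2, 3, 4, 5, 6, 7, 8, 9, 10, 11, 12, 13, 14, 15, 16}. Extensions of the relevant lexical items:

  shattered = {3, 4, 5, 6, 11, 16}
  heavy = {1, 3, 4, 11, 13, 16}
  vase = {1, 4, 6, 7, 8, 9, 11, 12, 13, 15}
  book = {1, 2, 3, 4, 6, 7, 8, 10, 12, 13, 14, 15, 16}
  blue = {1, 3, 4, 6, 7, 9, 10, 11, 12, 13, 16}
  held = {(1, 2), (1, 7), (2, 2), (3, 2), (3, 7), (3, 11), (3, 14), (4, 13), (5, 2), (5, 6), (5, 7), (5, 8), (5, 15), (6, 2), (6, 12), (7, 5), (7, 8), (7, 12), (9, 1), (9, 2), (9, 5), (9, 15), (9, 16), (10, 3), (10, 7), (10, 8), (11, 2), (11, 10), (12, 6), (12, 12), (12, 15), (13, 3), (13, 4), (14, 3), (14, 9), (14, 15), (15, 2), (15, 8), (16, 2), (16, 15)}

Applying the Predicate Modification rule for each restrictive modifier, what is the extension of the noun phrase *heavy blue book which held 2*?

{1, 3, 16}

⟦which held 2⟧ = {x : ⟨x, 2⟩ ∈ ⟦held⟧} = {1, 2, 3, 5, 6, 9, 11, 15, 16}
⟦book⟧ = {1, 2, 3, 4, 6, 7, 8, 10, 12, 13, 14, 15, 16}
… ∩ ⟦which held 2⟧ = {1, 2, 3, 4, 6, 7, 8, 10, 12, 13, 14, 15, 16} ∩ {1, 2, 3, 5, 6, 9, 11, 15, 16} = {1, 2, 3, 6, 15, 16}
… ∩ ⟦heavy⟧ = {1, 2, 3, 6, 15, 16} ∩ {1, 3, 4, 11, 13, 16} = {1, 3, 16}
… ∩ ⟦blue⟧ = {1, 3, 16} ∩ {1, 3, 4, 6, 7, 9, 10, 11, 12, 13, 16} = {1, 3, 16}
So ⟦heavy blue book which held 2⟧ = {1, 3, 16}.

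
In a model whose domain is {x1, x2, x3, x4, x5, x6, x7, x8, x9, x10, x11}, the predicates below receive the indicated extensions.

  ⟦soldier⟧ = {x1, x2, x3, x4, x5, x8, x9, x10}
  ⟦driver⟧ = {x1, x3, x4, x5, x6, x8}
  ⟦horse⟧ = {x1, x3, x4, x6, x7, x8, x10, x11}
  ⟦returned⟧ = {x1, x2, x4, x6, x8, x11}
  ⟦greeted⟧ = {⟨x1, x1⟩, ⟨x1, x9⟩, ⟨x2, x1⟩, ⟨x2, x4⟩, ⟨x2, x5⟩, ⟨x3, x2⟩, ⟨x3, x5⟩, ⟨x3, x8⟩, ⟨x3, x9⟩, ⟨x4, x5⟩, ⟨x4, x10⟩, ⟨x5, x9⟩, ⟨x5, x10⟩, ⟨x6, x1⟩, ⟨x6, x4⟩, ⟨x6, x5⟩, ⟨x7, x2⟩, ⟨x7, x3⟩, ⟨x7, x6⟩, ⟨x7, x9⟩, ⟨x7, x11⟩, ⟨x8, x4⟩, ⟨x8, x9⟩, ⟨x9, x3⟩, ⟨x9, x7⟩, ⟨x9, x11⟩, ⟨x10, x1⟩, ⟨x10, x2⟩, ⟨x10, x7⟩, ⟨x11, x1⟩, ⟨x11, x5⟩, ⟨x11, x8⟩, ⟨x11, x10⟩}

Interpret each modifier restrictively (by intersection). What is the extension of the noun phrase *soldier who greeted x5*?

⟦who greeted x5⟧ = {x : ⟨x, x5⟩ ∈ ⟦greeted⟧} = {x2, x3, x4, x6, x11}
⟦soldier⟧ = {x1, x2, x3, x4, x5, x8, x9, x10}
… ∩ ⟦who greeted x5⟧ = {x1, x2, x3, x4, x5, x8, x9, x10} ∩ {x2, x3, x4, x6, x11} = {x2, x3, x4}
So ⟦soldier who greeted x5⟧ = {x2, x3, x4}.

{x2, x3, x4}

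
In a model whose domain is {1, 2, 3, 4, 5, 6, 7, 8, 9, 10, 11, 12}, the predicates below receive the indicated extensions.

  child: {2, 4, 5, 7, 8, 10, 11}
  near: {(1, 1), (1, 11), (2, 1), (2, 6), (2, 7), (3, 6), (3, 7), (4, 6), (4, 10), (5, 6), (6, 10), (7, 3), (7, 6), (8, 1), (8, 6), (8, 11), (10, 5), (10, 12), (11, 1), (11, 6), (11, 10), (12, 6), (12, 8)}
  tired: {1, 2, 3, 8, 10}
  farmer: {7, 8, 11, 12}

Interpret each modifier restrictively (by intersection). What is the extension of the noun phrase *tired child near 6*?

⟦near 6⟧ = {x : ⟨x, 6⟩ ∈ ⟦near⟧} = {2, 3, 4, 5, 7, 8, 11, 12}
⟦child⟧ = {2, 4, 5, 7, 8, 10, 11}
… ∩ ⟦near 6⟧ = {2, 4, 5, 7, 8, 10, 11} ∩ {2, 3, 4, 5, 7, 8, 11, 12} = {2, 4, 5, 7, 8, 11}
… ∩ ⟦tired⟧ = {2, 4, 5, 7, 8, 11} ∩ {1, 2, 3, 8, 10} = {2, 8}
So ⟦tired child near 6⟧ = {2, 8}.

{2, 8}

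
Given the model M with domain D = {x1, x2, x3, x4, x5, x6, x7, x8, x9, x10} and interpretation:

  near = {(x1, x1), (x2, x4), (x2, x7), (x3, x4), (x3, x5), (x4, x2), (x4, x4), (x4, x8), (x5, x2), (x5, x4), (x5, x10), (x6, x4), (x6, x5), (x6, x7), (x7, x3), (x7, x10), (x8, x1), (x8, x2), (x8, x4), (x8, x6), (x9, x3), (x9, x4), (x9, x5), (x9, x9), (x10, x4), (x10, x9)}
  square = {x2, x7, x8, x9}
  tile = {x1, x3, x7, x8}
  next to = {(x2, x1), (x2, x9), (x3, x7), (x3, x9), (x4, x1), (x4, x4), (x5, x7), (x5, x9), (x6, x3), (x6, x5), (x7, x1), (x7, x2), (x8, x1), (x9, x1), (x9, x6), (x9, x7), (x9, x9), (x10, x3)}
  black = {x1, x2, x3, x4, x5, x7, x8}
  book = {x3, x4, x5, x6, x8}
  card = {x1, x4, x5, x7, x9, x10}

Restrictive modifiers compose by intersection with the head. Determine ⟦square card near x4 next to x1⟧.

⟦near x4⟧ = {x : ⟨x, x4⟩ ∈ ⟦near⟧} = {x2, x3, x4, x5, x6, x8, x9, x10}
⟦next to x1⟧ = {x : ⟨x, x1⟩ ∈ ⟦next to⟧} = {x2, x4, x7, x8, x9}
⟦card⟧ = {x1, x4, x5, x7, x9, x10}
… ∩ ⟦near x4⟧ = {x1, x4, x5, x7, x9, x10} ∩ {x2, x3, x4, x5, x6, x8, x9, x10} = {x4, x5, x9, x10}
… ∩ ⟦next to x1⟧ = {x4, x5, x9, x10} ∩ {x2, x4, x7, x8, x9} = {x4, x9}
… ∩ ⟦square⟧ = {x4, x9} ∩ {x2, x7, x8, x9} = {x9}
So ⟦square card near x4 next to x1⟧ = {x9}.

{x9}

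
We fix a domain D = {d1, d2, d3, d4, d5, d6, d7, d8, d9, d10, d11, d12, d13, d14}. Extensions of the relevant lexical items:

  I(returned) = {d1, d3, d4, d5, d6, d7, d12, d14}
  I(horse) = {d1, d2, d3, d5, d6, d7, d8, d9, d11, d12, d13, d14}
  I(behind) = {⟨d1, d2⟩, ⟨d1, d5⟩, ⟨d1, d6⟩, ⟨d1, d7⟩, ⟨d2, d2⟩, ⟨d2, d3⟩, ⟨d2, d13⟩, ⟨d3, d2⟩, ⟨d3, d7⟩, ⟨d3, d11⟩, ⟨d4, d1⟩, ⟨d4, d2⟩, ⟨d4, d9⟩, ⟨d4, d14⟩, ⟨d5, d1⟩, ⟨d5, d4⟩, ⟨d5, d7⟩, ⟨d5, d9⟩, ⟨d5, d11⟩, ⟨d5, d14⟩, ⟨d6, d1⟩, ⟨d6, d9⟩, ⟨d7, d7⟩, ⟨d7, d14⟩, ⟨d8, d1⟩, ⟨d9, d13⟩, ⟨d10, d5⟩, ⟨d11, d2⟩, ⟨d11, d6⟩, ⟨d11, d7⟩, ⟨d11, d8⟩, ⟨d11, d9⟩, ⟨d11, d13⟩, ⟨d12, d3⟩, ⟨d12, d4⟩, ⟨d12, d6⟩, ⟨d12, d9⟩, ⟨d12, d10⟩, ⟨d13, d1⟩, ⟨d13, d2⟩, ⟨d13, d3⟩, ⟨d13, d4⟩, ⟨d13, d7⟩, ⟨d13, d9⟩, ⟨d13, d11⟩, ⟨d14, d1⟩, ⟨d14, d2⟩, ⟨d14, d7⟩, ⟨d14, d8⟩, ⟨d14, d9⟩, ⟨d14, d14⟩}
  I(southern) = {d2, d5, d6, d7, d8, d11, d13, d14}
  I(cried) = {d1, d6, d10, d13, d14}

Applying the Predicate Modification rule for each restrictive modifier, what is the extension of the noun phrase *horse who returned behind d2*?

{d1, d3, d14}

⟦who returned⟧ = ⟦returned⟧ = {d1, d3, d4, d5, d6, d7, d12, d14}
⟦behind d2⟧ = {x : ⟨x, d2⟩ ∈ ⟦behind⟧} = {d1, d2, d3, d4, d11, d13, d14}
⟦horse⟧ = {d1, d2, d3, d5, d6, d7, d8, d9, d11, d12, d13, d14}
… ∩ ⟦who returned⟧ = {d1, d2, d3, d5, d6, d7, d8, d9, d11, d12, d13, d14} ∩ {d1, d3, d4, d5, d6, d7, d12, d14} = {d1, d3, d5, d6, d7, d12, d14}
… ∩ ⟦behind d2⟧ = {d1, d3, d5, d6, d7, d12, d14} ∩ {d1, d2, d3, d4, d11, d13, d14} = {d1, d3, d14}
So ⟦horse who returned behind d2⟧ = {d1, d3, d14}.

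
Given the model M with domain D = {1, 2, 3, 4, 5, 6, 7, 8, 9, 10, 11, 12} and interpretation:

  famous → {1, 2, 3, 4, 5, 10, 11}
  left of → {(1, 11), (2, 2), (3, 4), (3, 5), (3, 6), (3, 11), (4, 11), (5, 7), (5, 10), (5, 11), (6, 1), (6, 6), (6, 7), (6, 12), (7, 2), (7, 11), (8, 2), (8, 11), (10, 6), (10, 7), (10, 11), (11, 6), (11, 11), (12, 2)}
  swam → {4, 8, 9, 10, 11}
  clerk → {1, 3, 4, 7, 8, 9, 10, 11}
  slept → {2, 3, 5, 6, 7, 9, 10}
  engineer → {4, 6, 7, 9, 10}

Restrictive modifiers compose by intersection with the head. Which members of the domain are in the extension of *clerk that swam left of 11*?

{4, 8, 10, 11}

⟦that swam⟧ = ⟦swam⟧ = {4, 8, 9, 10, 11}
⟦left of 11⟧ = {x : ⟨x, 11⟩ ∈ ⟦left of⟧} = {1, 3, 4, 5, 7, 8, 10, 11}
⟦clerk⟧ = {1, 3, 4, 7, 8, 9, 10, 11}
… ∩ ⟦that swam⟧ = {1, 3, 4, 7, 8, 9, 10, 11} ∩ {4, 8, 9, 10, 11} = {4, 8, 9, 10, 11}
… ∩ ⟦left of 11⟧ = {4, 8, 9, 10, 11} ∩ {1, 3, 4, 5, 7, 8, 10, 11} = {4, 8, 10, 11}
So ⟦clerk that swam left of 11⟧ = {4, 8, 10, 11}.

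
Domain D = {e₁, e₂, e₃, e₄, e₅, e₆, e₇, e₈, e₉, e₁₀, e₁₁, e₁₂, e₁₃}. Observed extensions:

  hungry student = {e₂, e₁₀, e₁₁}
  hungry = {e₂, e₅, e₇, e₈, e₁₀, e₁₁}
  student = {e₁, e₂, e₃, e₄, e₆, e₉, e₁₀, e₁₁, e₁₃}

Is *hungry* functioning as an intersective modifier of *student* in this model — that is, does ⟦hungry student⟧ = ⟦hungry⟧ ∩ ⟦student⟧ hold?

⟦hungry⟧ ∩ ⟦student⟧ = {e₂, e₅, e₇, e₈, e₁₀, e₁₁} ∩ {e₁, e₂, e₃, e₄, e₆, e₉, e₁₀, e₁₁, e₁₃} = {e₂, e₁₀, e₁₁}
Observed ⟦hungry student⟧ = {e₂, e₁₀, e₁₁}.
These coincide, so the modifier is intersective here.

yes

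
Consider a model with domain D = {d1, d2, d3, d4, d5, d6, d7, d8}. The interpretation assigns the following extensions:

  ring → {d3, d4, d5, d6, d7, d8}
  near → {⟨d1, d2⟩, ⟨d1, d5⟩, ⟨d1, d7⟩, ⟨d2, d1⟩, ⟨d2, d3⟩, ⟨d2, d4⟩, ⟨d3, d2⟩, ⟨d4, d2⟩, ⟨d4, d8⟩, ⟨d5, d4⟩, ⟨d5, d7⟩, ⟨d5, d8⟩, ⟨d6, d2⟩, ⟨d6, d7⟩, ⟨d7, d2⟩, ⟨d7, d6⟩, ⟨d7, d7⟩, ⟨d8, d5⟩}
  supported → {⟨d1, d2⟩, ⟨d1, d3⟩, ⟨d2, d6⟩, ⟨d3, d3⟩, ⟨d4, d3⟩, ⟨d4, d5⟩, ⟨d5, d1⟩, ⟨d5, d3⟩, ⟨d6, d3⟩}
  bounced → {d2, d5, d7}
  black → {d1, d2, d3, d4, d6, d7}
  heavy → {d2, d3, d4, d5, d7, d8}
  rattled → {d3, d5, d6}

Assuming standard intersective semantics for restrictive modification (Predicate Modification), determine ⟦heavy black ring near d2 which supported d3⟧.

⟦near d2⟧ = {x : ⟨x, d2⟩ ∈ ⟦near⟧} = {d1, d3, d4, d6, d7}
⟦which supported d3⟧ = {x : ⟨x, d3⟩ ∈ ⟦supported⟧} = {d1, d3, d4, d5, d6}
⟦ring⟧ = {d3, d4, d5, d6, d7, d8}
… ∩ ⟦near d2⟧ = {d3, d4, d5, d6, d7, d8} ∩ {d1, d3, d4, d6, d7} = {d3, d4, d6, d7}
… ∩ ⟦which supported d3⟧ = {d3, d4, d6, d7} ∩ {d1, d3, d4, d5, d6} = {d3, d4, d6}
… ∩ ⟦heavy⟧ = {d3, d4, d6} ∩ {d2, d3, d4, d5, d7, d8} = {d3, d4}
… ∩ ⟦black⟧ = {d3, d4} ∩ {d1, d2, d3, d4, d6, d7} = {d3, d4}
So ⟦heavy black ring near d2 which supported d3⟧ = {d3, d4}.

{d3, d4}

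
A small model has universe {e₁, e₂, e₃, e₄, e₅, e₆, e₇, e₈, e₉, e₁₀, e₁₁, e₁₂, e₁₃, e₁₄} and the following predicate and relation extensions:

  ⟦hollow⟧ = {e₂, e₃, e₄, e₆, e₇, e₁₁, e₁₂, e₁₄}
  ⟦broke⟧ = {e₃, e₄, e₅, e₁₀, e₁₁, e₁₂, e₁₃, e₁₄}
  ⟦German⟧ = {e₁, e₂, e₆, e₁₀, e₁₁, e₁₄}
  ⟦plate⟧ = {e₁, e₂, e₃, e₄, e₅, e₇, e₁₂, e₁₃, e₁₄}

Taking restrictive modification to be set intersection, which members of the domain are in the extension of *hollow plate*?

{e₂, e₃, e₄, e₇, e₁₂, e₁₄}

⟦plate⟧ = {e₁, e₂, e₃, e₄, e₅, e₇, e₁₂, e₁₃, e₁₄}
… ∩ ⟦hollow⟧ = {e₁, e₂, e₃, e₄, e₅, e₇, e₁₂, e₁₃, e₁₄} ∩ {e₂, e₃, e₄, e₆, e₇, e₁₁, e₁₂, e₁₄} = {e₂, e₃, e₄, e₇, e₁₂, e₁₄}
So ⟦hollow plate⟧ = {e₂, e₃, e₄, e₇, e₁₂, e₁₄}.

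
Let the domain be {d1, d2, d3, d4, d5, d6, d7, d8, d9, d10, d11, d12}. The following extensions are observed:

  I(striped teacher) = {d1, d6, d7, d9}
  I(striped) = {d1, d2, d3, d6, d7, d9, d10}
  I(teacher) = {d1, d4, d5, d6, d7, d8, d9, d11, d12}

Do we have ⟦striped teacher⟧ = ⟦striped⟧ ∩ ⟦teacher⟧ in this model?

⟦striped⟧ ∩ ⟦teacher⟧ = {d1, d2, d3, d6, d7, d9, d10} ∩ {d1, d4, d5, d6, d7, d8, d9, d11, d12} = {d1, d6, d7, d9}
Observed ⟦striped teacher⟧ = {d1, d6, d7, d9}.
These coincide, so the modifier is intersective here.

yes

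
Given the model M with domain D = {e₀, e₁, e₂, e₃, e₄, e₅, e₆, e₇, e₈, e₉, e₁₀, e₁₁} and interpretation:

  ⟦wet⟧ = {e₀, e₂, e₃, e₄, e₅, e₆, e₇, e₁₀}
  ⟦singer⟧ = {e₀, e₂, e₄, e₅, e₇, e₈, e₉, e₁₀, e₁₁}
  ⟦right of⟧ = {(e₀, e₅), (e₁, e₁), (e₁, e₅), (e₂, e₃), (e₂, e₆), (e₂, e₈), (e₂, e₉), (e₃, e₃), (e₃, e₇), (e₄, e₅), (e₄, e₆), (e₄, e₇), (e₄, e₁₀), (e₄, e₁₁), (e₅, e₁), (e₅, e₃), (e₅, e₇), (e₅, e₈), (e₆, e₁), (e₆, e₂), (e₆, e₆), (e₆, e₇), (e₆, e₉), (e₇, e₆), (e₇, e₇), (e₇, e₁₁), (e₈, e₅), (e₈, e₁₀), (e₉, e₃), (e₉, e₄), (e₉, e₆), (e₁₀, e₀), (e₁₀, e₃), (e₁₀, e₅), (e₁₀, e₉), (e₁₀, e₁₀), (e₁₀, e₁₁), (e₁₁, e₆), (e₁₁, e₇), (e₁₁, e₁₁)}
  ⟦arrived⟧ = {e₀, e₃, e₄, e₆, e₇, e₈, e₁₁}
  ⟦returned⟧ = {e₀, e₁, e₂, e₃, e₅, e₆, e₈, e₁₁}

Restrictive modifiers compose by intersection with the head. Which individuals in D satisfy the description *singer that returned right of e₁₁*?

{e₁₁}

⟦that returned⟧ = ⟦returned⟧ = {e₀, e₁, e₂, e₃, e₅, e₆, e₈, e₁₁}
⟦right of e₁₁⟧ = {x : ⟨x, e₁₁⟩ ∈ ⟦right of⟧} = {e₄, e₇, e₁₀, e₁₁}
⟦singer⟧ = {e₀, e₂, e₄, e₅, e₇, e₈, e₉, e₁₀, e₁₁}
… ∩ ⟦that returned⟧ = {e₀, e₂, e₄, e₅, e₇, e₈, e₉, e₁₀, e₁₁} ∩ {e₀, e₁, e₂, e₃, e₅, e₆, e₈, e₁₁} = {e₀, e₂, e₅, e₈, e₁₁}
… ∩ ⟦right of e₁₁⟧ = {e₀, e₂, e₅, e₈, e₁₁} ∩ {e₄, e₇, e₁₀, e₁₁} = {e₁₁}
So ⟦singer that returned right of e₁₁⟧ = {e₁₁}.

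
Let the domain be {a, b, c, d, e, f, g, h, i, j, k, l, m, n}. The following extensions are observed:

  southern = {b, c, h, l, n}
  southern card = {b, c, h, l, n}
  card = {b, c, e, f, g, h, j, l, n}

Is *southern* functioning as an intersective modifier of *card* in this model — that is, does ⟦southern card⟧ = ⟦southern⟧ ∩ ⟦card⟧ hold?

yes

⟦southern⟧ ∩ ⟦card⟧ = {b, c, h, l, n} ∩ {b, c, e, f, g, h, j, l, n} = {b, c, h, l, n}
Observed ⟦southern card⟧ = {b, c, h, l, n}.
These coincide, so the modifier is intersective here.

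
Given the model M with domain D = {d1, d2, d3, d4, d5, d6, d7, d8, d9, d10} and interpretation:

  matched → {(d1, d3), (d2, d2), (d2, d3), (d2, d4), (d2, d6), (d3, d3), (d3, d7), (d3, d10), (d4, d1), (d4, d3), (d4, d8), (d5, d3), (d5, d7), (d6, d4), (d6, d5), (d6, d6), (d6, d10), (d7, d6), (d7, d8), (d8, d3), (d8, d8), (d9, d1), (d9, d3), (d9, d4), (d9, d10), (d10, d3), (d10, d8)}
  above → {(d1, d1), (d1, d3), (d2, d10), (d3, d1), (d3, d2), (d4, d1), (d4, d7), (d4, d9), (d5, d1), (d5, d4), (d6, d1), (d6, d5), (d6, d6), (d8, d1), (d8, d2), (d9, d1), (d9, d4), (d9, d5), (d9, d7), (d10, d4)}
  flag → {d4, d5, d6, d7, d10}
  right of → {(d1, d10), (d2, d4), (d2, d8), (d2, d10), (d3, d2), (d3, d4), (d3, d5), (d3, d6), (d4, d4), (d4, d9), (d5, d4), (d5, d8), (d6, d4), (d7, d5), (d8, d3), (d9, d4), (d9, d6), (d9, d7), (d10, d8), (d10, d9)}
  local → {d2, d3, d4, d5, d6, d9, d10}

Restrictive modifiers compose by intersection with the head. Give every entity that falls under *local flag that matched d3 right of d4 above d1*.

{d4, d5}

⟦that matched d3⟧ = {x : ⟨x, d3⟩ ∈ ⟦matched⟧} = {d1, d2, d3, d4, d5, d8, d9, d10}
⟦right of d4⟧ = {x : ⟨x, d4⟩ ∈ ⟦right of⟧} = {d2, d3, d4, d5, d6, d9}
⟦above d1⟧ = {x : ⟨x, d1⟩ ∈ ⟦above⟧} = {d1, d3, d4, d5, d6, d8, d9}
⟦flag⟧ = {d4, d5, d6, d7, d10}
… ∩ ⟦that matched d3⟧ = {d4, d5, d6, d7, d10} ∩ {d1, d2, d3, d4, d5, d8, d9, d10} = {d4, d5, d10}
… ∩ ⟦right of d4⟧ = {d4, d5, d10} ∩ {d2, d3, d4, d5, d6, d9} = {d4, d5}
… ∩ ⟦above d1⟧ = {d4, d5} ∩ {d1, d3, d4, d5, d6, d8, d9} = {d4, d5}
… ∩ ⟦local⟧ = {d4, d5} ∩ {d2, d3, d4, d5, d6, d9, d10} = {d4, d5}
So ⟦local flag that matched d3 right of d4 above d1⟧ = {d4, d5}.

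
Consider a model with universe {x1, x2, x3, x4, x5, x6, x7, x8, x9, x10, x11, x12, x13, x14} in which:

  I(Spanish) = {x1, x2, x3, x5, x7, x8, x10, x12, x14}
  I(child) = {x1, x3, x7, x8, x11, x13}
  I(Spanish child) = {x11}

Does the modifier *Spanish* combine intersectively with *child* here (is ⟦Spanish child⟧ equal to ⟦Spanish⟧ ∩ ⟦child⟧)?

⟦Spanish⟧ ∩ ⟦child⟧ = {x1, x2, x3, x5, x7, x8, x10, x12, x14} ∩ {x1, x3, x7, x8, x11, x13} = {x1, x3, x7, x8}
Observed ⟦Spanish child⟧ = {x11}.
These differ, so the modifier is not intersective in this model.

no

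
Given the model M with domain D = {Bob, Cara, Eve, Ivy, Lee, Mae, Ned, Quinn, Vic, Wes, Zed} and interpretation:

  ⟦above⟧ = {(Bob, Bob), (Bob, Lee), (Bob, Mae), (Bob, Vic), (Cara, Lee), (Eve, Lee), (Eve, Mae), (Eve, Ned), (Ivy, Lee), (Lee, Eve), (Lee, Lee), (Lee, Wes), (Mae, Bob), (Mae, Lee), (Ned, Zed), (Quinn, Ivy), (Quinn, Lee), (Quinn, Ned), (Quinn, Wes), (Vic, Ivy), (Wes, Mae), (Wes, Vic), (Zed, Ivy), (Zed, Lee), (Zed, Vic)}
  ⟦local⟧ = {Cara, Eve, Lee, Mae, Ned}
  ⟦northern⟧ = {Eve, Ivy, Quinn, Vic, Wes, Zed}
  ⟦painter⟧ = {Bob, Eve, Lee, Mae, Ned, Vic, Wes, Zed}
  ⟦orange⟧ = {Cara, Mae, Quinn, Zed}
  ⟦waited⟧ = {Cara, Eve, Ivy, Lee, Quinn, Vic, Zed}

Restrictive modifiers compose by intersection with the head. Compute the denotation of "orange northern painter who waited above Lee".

{Zed}

⟦who waited⟧ = ⟦waited⟧ = {Cara, Eve, Ivy, Lee, Quinn, Vic, Zed}
⟦above Lee⟧ = {x : ⟨x, Lee⟩ ∈ ⟦above⟧} = {Bob, Cara, Eve, Ivy, Lee, Mae, Quinn, Zed}
⟦painter⟧ = {Bob, Eve, Lee, Mae, Ned, Vic, Wes, Zed}
… ∩ ⟦who waited⟧ = {Bob, Eve, Lee, Mae, Ned, Vic, Wes, Zed} ∩ {Cara, Eve, Ivy, Lee, Quinn, Vic, Zed} = {Eve, Lee, Vic, Zed}
… ∩ ⟦above Lee⟧ = {Eve, Lee, Vic, Zed} ∩ {Bob, Cara, Eve, Ivy, Lee, Mae, Quinn, Zed} = {Eve, Lee, Zed}
… ∩ ⟦orange⟧ = {Eve, Lee, Zed} ∩ {Cara, Mae, Quinn, Zed} = {Zed}
… ∩ ⟦northern⟧ = {Zed} ∩ {Eve, Ivy, Quinn, Vic, Wes, Zed} = {Zed}
So ⟦orange northern painter who waited above Lee⟧ = {Zed}.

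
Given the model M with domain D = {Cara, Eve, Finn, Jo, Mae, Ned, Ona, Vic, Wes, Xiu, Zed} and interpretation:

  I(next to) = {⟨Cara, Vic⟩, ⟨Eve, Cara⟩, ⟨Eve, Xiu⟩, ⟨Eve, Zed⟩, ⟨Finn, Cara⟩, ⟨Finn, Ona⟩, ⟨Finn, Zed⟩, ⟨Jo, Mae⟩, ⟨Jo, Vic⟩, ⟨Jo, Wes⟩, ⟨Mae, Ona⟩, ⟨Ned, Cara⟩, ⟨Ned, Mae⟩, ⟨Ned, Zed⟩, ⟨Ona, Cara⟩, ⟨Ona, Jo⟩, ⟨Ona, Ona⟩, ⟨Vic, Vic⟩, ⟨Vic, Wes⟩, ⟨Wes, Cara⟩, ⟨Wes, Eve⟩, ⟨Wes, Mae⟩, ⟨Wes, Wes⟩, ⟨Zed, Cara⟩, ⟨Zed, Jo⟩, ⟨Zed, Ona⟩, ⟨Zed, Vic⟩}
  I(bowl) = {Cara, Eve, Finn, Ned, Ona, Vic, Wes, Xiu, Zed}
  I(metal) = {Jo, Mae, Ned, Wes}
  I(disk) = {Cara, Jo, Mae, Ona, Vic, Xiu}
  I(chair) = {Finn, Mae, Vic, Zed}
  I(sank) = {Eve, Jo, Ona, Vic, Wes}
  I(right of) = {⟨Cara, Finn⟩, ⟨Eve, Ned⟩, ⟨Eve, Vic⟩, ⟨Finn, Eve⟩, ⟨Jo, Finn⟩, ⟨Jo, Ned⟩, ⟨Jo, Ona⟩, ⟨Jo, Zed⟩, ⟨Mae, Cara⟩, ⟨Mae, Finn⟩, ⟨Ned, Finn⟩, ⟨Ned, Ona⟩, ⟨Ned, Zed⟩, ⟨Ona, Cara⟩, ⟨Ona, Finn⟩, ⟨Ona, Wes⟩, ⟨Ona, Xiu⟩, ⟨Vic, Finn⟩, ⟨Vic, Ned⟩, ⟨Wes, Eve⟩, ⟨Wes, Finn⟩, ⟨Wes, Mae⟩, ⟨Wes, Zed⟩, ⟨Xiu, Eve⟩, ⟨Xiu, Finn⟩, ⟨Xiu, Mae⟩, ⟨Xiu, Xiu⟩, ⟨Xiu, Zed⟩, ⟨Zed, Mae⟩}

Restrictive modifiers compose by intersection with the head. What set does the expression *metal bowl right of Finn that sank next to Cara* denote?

⟦right of Finn⟧ = {x : ⟨x, Finn⟩ ∈ ⟦right of⟧} = {Cara, Jo, Mae, Ned, Ona, Vic, Wes, Xiu}
⟦that sank⟧ = ⟦sank⟧ = {Eve, Jo, Ona, Vic, Wes}
⟦next to Cara⟧ = {x : ⟨x, Cara⟩ ∈ ⟦next to⟧} = {Eve, Finn, Ned, Ona, Wes, Zed}
⟦bowl⟧ = {Cara, Eve, Finn, Ned, Ona, Vic, Wes, Xiu, Zed}
… ∩ ⟦right of Finn⟧ = {Cara, Eve, Finn, Ned, Ona, Vic, Wes, Xiu, Zed} ∩ {Cara, Jo, Mae, Ned, Ona, Vic, Wes, Xiu} = {Cara, Ned, Ona, Vic, Wes, Xiu}
… ∩ ⟦that sank⟧ = {Cara, Ned, Ona, Vic, Wes, Xiu} ∩ {Eve, Jo, Ona, Vic, Wes} = {Ona, Vic, Wes}
… ∩ ⟦next to Cara⟧ = {Ona, Vic, Wes} ∩ {Eve, Finn, Ned, Ona, Wes, Zed} = {Ona, Wes}
… ∩ ⟦metal⟧ = {Ona, Wes} ∩ {Jo, Mae, Ned, Wes} = {Wes}
So ⟦metal bowl right of Finn that sank next to Cara⟧ = {Wes}.

{Wes}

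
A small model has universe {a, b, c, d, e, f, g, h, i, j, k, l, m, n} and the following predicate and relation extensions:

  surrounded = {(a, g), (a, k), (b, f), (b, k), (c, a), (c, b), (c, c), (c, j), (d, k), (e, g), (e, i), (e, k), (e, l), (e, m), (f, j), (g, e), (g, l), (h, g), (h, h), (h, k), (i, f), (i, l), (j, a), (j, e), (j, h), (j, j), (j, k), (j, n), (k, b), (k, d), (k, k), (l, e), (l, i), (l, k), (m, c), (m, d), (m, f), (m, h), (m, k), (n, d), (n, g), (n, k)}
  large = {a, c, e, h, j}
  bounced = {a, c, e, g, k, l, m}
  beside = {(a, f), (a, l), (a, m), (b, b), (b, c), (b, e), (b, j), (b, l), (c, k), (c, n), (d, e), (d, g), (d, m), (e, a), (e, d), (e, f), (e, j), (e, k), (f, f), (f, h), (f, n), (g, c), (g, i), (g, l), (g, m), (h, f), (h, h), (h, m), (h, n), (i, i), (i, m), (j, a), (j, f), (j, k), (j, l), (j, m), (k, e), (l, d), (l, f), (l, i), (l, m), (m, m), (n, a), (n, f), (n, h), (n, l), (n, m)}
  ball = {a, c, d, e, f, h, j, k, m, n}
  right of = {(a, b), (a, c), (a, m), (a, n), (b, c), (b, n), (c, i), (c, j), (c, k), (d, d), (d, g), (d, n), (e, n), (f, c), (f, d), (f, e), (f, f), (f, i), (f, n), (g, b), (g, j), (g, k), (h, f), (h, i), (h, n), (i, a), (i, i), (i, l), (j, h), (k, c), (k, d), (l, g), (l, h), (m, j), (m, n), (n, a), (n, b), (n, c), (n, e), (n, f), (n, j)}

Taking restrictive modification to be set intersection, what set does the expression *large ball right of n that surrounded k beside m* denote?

⟦right of n⟧ = {x : ⟨x, n⟩ ∈ ⟦right of⟧} = {a, b, d, e, f, h, m}
⟦that surrounded k⟧ = {x : ⟨x, k⟩ ∈ ⟦surrounded⟧} = {a, b, d, e, h, j, k, l, m, n}
⟦beside m⟧ = {x : ⟨x, m⟩ ∈ ⟦beside⟧} = {a, d, g, h, i, j, l, m, n}
⟦ball⟧ = {a, c, d, e, f, h, j, k, m, n}
… ∩ ⟦right of n⟧ = {a, c, d, e, f, h, j, k, m, n} ∩ {a, b, d, e, f, h, m} = {a, d, e, f, h, m}
… ∩ ⟦that surrounded k⟧ = {a, d, e, f, h, m} ∩ {a, b, d, e, h, j, k, l, m, n} = {a, d, e, h, m}
… ∩ ⟦beside m⟧ = {a, d, e, h, m} ∩ {a, d, g, h, i, j, l, m, n} = {a, d, h, m}
… ∩ ⟦large⟧ = {a, d, h, m} ∩ {a, c, e, h, j} = {a, h}
So ⟦large ball right of n that surrounded k beside m⟧ = {a, h}.

{a, h}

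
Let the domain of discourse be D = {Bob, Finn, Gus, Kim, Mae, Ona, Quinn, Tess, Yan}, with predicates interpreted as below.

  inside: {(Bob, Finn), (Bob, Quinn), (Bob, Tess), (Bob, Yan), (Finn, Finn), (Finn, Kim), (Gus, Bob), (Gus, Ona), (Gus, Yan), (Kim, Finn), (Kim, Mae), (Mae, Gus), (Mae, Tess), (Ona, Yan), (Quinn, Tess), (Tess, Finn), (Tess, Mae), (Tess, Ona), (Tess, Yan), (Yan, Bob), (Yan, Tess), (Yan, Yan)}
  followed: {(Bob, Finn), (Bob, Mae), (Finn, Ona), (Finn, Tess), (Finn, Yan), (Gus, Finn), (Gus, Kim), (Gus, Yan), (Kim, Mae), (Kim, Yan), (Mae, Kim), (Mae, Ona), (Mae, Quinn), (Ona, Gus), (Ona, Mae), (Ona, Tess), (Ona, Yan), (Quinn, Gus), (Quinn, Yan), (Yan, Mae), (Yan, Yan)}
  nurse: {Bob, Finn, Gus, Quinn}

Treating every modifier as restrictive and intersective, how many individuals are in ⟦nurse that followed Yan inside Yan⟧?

⟦that followed Yan⟧ = {x : ⟨x, Yan⟩ ∈ ⟦followed⟧} = {Finn, Gus, Kim, Ona, Quinn, Yan}
⟦inside Yan⟧ = {x : ⟨x, Yan⟩ ∈ ⟦inside⟧} = {Bob, Gus, Ona, Tess, Yan}
⟦nurse⟧ = {Bob, Finn, Gus, Quinn}
… ∩ ⟦that followed Yan⟧ = {Bob, Finn, Gus, Quinn} ∩ {Finn, Gus, Kim, Ona, Quinn, Yan} = {Finn, Gus, Quinn}
… ∩ ⟦inside Yan⟧ = {Finn, Gus, Quinn} ∩ {Bob, Gus, Ona, Tess, Yan} = {Gus}
⟦nurse that followed Yan inside Yan⟧ = {Gus}, so the cardinality is 1.

1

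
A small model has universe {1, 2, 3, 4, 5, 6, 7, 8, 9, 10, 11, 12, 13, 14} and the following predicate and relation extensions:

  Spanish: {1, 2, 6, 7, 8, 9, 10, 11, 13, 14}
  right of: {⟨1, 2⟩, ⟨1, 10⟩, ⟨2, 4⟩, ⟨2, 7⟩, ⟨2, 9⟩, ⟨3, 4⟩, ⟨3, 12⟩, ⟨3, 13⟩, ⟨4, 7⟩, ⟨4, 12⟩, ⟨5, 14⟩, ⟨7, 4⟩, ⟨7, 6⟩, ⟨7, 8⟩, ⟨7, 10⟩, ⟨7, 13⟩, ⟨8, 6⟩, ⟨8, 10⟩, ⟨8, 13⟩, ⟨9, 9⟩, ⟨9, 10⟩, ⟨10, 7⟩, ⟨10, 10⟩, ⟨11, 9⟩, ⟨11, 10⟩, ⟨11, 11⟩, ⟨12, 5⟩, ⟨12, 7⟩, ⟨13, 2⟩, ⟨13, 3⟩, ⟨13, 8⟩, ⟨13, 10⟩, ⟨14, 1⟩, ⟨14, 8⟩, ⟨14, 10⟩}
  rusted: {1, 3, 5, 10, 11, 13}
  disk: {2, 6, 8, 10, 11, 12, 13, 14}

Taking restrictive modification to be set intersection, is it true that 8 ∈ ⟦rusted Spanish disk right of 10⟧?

⟦right of 10⟧ = {x : ⟨x, 10⟩ ∈ ⟦right of⟧} = {1, 7, 8, 9, 10, 11, 13, 14}
⟦disk⟧ = {2, 6, 8, 10, 11, 12, 13, 14}
… ∩ ⟦right of 10⟧ = {2, 6, 8, 10, 11, 12, 13, 14} ∩ {1, 7, 8, 9, 10, 11, 13, 14} = {8, 10, 11, 13, 14}
… ∩ ⟦rusted⟧ = {8, 10, 11, 13, 14} ∩ {1, 3, 5, 10, 11, 13} = {10, 11, 13}
… ∩ ⟦Spanish⟧ = {10, 11, 13} ∩ {1, 2, 6, 7, 8, 9, 10, 11, 13, 14} = {10, 11, 13}
⟦rusted Spanish disk right of 10⟧ = {10, 11, 13}; 8 ∉ this set.

no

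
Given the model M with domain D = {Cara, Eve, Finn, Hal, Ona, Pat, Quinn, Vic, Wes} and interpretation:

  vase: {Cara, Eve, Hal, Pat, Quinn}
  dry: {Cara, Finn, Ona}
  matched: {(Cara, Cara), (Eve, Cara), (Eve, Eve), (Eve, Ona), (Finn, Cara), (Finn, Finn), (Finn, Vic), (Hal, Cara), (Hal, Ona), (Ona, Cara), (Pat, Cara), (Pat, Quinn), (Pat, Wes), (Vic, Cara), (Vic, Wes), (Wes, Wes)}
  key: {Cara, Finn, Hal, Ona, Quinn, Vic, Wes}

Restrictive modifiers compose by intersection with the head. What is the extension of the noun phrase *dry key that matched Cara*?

{Cara, Finn, Ona}

⟦that matched Cara⟧ = {x : ⟨x, Cara⟩ ∈ ⟦matched⟧} = {Cara, Eve, Finn, Hal, Ona, Pat, Vic}
⟦key⟧ = {Cara, Finn, Hal, Ona, Quinn, Vic, Wes}
… ∩ ⟦that matched Cara⟧ = {Cara, Finn, Hal, Ona, Quinn, Vic, Wes} ∩ {Cara, Eve, Finn, Hal, Ona, Pat, Vic} = {Cara, Finn, Hal, Ona, Vic}
… ∩ ⟦dry⟧ = {Cara, Finn, Hal, Ona, Vic} ∩ {Cara, Finn, Ona} = {Cara, Finn, Ona}
So ⟦dry key that matched Cara⟧ = {Cara, Finn, Ona}.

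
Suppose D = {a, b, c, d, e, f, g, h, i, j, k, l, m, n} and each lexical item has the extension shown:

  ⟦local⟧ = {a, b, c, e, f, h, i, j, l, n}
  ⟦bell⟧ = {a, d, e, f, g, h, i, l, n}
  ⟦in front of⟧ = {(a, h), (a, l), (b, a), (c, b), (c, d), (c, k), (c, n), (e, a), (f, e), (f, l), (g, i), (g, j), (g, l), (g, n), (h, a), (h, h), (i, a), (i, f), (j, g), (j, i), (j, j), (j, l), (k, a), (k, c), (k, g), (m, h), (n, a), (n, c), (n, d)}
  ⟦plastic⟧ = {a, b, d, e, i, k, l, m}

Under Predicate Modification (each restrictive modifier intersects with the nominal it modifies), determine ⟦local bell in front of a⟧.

{e, h, i, n}

⟦in front of a⟧ = {x : ⟨x, a⟩ ∈ ⟦in front of⟧} = {b, e, h, i, k, n}
⟦bell⟧ = {a, d, e, f, g, h, i, l, n}
… ∩ ⟦in front of a⟧ = {a, d, e, f, g, h, i, l, n} ∩ {b, e, h, i, k, n} = {e, h, i, n}
… ∩ ⟦local⟧ = {e, h, i, n} ∩ {a, b, c, e, f, h, i, j, l, n} = {e, h, i, n}
So ⟦local bell in front of a⟧ = {e, h, i, n}.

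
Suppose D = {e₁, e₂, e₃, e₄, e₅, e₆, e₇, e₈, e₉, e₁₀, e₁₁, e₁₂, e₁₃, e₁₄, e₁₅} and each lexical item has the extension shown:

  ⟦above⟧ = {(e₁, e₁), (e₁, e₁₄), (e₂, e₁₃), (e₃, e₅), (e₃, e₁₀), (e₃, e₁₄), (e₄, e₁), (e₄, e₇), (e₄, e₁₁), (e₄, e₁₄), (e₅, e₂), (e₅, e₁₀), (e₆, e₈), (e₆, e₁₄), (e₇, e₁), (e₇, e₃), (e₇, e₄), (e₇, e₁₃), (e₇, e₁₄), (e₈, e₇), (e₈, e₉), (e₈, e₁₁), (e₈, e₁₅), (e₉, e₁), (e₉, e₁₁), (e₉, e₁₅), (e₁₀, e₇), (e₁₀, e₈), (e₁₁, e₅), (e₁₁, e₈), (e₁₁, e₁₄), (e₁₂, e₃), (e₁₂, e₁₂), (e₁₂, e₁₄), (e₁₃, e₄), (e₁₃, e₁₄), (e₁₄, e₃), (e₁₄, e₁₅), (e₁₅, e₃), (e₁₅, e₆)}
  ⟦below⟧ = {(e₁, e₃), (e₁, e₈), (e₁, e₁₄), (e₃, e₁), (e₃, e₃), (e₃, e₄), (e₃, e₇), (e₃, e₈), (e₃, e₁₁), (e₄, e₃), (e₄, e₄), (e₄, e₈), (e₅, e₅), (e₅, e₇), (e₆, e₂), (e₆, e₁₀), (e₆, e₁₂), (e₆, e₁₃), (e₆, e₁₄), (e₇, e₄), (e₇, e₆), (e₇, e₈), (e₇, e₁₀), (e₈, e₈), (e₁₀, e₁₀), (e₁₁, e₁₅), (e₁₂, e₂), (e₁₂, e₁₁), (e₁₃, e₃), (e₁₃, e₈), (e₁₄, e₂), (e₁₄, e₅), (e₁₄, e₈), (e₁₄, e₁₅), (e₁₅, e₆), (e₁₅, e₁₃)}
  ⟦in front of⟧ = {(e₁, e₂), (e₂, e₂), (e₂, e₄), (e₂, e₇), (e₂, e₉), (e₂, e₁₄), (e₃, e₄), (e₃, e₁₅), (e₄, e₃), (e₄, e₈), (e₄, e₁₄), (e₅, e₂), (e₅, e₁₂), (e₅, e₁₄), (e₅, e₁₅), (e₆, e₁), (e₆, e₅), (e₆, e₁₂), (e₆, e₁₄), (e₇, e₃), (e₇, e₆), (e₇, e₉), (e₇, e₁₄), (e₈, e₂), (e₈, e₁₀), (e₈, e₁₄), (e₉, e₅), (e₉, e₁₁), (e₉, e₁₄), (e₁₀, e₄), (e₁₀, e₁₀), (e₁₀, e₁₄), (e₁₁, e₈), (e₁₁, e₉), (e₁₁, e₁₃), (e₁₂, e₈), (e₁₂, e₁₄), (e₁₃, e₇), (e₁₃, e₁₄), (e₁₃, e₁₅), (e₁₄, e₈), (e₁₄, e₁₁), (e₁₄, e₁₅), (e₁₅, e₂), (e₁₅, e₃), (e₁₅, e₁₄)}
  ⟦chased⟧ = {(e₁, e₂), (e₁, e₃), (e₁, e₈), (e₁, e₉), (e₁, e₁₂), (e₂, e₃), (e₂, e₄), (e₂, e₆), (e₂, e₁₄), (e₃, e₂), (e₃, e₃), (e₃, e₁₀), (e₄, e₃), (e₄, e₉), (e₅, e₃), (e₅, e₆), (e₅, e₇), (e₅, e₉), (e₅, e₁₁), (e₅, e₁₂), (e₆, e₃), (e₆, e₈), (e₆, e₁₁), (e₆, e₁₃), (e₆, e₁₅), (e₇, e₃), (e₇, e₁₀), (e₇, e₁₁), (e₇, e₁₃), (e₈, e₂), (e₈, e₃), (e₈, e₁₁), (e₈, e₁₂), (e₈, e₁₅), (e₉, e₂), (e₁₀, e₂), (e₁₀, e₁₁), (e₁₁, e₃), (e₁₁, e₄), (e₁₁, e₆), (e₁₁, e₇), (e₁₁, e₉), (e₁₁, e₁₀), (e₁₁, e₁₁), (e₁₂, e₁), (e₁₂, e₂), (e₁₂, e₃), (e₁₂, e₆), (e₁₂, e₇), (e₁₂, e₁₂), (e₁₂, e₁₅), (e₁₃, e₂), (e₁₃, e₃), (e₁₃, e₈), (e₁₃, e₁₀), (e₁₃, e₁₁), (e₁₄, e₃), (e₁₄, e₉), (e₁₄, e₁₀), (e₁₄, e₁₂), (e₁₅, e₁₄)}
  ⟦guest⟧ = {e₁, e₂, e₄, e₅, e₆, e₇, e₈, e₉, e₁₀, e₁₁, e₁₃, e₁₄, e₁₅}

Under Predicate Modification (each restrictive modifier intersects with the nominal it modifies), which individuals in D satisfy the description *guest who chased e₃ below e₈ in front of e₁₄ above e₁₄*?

{e₄, e₇, e₁₃}

⟦who chased e₃⟧ = {x : ⟨x, e₃⟩ ∈ ⟦chased⟧} = {e₁, e₂, e₃, e₄, e₅, e₆, e₇, e₈, e₁₁, e₁₂, e₁₃, e₁₄}
⟦below e₈⟧ = {x : ⟨x, e₈⟩ ∈ ⟦below⟧} = {e₁, e₃, e₄, e₇, e₈, e₁₃, e₁₄}
⟦in front of e₁₄⟧ = {x : ⟨x, e₁₄⟩ ∈ ⟦in front of⟧} = {e₂, e₄, e₅, e₆, e₇, e₈, e₉, e₁₀, e₁₂, e₁₃, e₁₅}
⟦above e₁₄⟧ = {x : ⟨x, e₁₄⟩ ∈ ⟦above⟧} = {e₁, e₃, e₄, e₆, e₇, e₁₁, e₁₂, e₁₃}
⟦guest⟧ = {e₁, e₂, e₄, e₅, e₆, e₇, e₈, e₉, e₁₀, e₁₁, e₁₃, e₁₄, e₁₅}
… ∩ ⟦who chased e₃⟧ = {e₁, e₂, e₄, e₅, e₆, e₇, e₈, e₉, e₁₀, e₁₁, e₁₃, e₁₄, e₁₅} ∩ {e₁, e₂, e₃, e₄, e₅, e₆, e₇, e₈, e₁₁, e₁₂, e₁₃, e₁₄} = {e₁, e₂, e₄, e₅, e₆, e₇, e₈, e₁₁, e₁₃, e₁₄}
… ∩ ⟦below e₈⟧ = {e₁, e₂, e₄, e₅, e₆, e₇, e₈, e₁₁, e₁₃, e₁₄} ∩ {e₁, e₃, e₄, e₇, e₈, e₁₃, e₁₄} = {e₁, e₄, e₇, e₈, e₁₃, e₁₄}
… ∩ ⟦in front of e₁₄⟧ = {e₁, e₄, e₇, e₈, e₁₃, e₁₄} ∩ {e₂, e₄, e₅, e₆, e₇, e₈, e₉, e₁₀, e₁₂, e₁₃, e₁₅} = {e₄, e₇, e₈, e₁₃}
… ∩ ⟦above e₁₄⟧ = {e₄, e₇, e₈, e₁₃} ∩ {e₁, e₃, e₄, e₆, e₇, e₁₁, e₁₂, e₁₃} = {e₄, e₇, e₁₃}
So ⟦guest who chased e₃ below e₈ in front of e₁₄ above e₁₄⟧ = {e₄, e₇, e₁₃}.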